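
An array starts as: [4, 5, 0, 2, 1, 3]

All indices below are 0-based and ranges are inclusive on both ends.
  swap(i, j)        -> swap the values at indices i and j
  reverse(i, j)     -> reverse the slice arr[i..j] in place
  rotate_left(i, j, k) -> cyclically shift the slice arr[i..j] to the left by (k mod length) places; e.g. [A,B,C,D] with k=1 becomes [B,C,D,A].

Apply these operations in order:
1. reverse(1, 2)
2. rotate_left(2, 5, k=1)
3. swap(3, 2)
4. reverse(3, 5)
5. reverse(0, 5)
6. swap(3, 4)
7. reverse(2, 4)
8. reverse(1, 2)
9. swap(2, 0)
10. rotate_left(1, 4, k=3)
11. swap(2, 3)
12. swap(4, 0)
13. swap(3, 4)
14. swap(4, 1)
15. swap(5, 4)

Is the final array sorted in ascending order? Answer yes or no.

After 1 (reverse(1, 2)): [4, 0, 5, 2, 1, 3]
After 2 (rotate_left(2, 5, k=1)): [4, 0, 2, 1, 3, 5]
After 3 (swap(3, 2)): [4, 0, 1, 2, 3, 5]
After 4 (reverse(3, 5)): [4, 0, 1, 5, 3, 2]
After 5 (reverse(0, 5)): [2, 3, 5, 1, 0, 4]
After 6 (swap(3, 4)): [2, 3, 5, 0, 1, 4]
After 7 (reverse(2, 4)): [2, 3, 1, 0, 5, 4]
After 8 (reverse(1, 2)): [2, 1, 3, 0, 5, 4]
After 9 (swap(2, 0)): [3, 1, 2, 0, 5, 4]
After 10 (rotate_left(1, 4, k=3)): [3, 5, 1, 2, 0, 4]
After 11 (swap(2, 3)): [3, 5, 2, 1, 0, 4]
After 12 (swap(4, 0)): [0, 5, 2, 1, 3, 4]
After 13 (swap(3, 4)): [0, 5, 2, 3, 1, 4]
After 14 (swap(4, 1)): [0, 1, 2, 3, 5, 4]
After 15 (swap(5, 4)): [0, 1, 2, 3, 4, 5]

Answer: yes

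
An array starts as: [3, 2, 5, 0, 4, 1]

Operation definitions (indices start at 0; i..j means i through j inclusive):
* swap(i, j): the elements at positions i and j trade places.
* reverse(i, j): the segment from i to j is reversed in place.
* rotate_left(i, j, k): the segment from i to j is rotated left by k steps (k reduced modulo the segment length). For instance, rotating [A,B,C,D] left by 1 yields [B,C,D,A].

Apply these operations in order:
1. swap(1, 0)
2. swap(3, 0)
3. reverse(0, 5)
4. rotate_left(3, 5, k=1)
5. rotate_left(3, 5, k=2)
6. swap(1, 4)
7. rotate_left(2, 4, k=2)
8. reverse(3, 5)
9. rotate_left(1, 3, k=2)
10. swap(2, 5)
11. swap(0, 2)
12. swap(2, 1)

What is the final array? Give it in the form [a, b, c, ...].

Answer: [2, 1, 0, 4, 5, 3]

Derivation:
After 1 (swap(1, 0)): [2, 3, 5, 0, 4, 1]
After 2 (swap(3, 0)): [0, 3, 5, 2, 4, 1]
After 3 (reverse(0, 5)): [1, 4, 2, 5, 3, 0]
After 4 (rotate_left(3, 5, k=1)): [1, 4, 2, 3, 0, 5]
After 5 (rotate_left(3, 5, k=2)): [1, 4, 2, 5, 3, 0]
After 6 (swap(1, 4)): [1, 3, 2, 5, 4, 0]
After 7 (rotate_left(2, 4, k=2)): [1, 3, 4, 2, 5, 0]
After 8 (reverse(3, 5)): [1, 3, 4, 0, 5, 2]
After 9 (rotate_left(1, 3, k=2)): [1, 0, 3, 4, 5, 2]
After 10 (swap(2, 5)): [1, 0, 2, 4, 5, 3]
After 11 (swap(0, 2)): [2, 0, 1, 4, 5, 3]
After 12 (swap(2, 1)): [2, 1, 0, 4, 5, 3]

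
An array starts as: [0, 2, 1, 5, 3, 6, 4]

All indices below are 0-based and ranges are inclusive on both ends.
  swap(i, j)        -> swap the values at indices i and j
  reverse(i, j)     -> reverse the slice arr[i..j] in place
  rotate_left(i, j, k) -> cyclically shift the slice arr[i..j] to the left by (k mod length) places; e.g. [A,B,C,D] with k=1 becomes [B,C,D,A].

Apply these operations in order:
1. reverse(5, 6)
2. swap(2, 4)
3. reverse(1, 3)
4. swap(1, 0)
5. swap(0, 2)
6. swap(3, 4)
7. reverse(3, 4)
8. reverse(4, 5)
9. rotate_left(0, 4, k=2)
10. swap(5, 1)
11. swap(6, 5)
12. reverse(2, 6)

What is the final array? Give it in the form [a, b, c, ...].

After 1 (reverse(5, 6)): [0, 2, 1, 5, 3, 4, 6]
After 2 (swap(2, 4)): [0, 2, 3, 5, 1, 4, 6]
After 3 (reverse(1, 3)): [0, 5, 3, 2, 1, 4, 6]
After 4 (swap(1, 0)): [5, 0, 3, 2, 1, 4, 6]
After 5 (swap(0, 2)): [3, 0, 5, 2, 1, 4, 6]
After 6 (swap(3, 4)): [3, 0, 5, 1, 2, 4, 6]
After 7 (reverse(3, 4)): [3, 0, 5, 2, 1, 4, 6]
After 8 (reverse(4, 5)): [3, 0, 5, 2, 4, 1, 6]
After 9 (rotate_left(0, 4, k=2)): [5, 2, 4, 3, 0, 1, 6]
After 10 (swap(5, 1)): [5, 1, 4, 3, 0, 2, 6]
After 11 (swap(6, 5)): [5, 1, 4, 3, 0, 6, 2]
After 12 (reverse(2, 6)): [5, 1, 2, 6, 0, 3, 4]

Answer: [5, 1, 2, 6, 0, 3, 4]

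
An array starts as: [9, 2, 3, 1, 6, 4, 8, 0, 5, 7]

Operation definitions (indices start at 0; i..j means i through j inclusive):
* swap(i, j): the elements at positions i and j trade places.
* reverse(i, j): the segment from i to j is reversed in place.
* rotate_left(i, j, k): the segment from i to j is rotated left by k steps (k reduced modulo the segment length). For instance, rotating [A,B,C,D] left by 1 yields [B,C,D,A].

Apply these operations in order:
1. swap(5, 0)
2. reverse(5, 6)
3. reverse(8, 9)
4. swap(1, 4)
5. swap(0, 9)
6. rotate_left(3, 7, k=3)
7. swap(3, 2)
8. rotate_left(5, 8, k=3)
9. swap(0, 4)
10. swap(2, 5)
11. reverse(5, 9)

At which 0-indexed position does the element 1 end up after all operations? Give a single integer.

After 1 (swap(5, 0)): [4, 2, 3, 1, 6, 9, 8, 0, 5, 7]
After 2 (reverse(5, 6)): [4, 2, 3, 1, 6, 8, 9, 0, 5, 7]
After 3 (reverse(8, 9)): [4, 2, 3, 1, 6, 8, 9, 0, 7, 5]
After 4 (swap(1, 4)): [4, 6, 3, 1, 2, 8, 9, 0, 7, 5]
After 5 (swap(0, 9)): [5, 6, 3, 1, 2, 8, 9, 0, 7, 4]
After 6 (rotate_left(3, 7, k=3)): [5, 6, 3, 9, 0, 1, 2, 8, 7, 4]
After 7 (swap(3, 2)): [5, 6, 9, 3, 0, 1, 2, 8, 7, 4]
After 8 (rotate_left(5, 8, k=3)): [5, 6, 9, 3, 0, 7, 1, 2, 8, 4]
After 9 (swap(0, 4)): [0, 6, 9, 3, 5, 7, 1, 2, 8, 4]
After 10 (swap(2, 5)): [0, 6, 7, 3, 5, 9, 1, 2, 8, 4]
After 11 (reverse(5, 9)): [0, 6, 7, 3, 5, 4, 8, 2, 1, 9]

Answer: 8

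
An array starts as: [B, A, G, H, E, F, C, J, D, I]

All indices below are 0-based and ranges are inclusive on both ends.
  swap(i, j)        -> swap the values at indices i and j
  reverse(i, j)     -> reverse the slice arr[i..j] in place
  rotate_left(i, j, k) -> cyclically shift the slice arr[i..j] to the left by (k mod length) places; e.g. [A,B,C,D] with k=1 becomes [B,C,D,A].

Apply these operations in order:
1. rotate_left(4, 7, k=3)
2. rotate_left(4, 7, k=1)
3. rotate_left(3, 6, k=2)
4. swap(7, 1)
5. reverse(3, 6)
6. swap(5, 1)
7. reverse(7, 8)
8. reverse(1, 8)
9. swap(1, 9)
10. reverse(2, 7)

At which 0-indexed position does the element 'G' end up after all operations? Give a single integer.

After 1 (rotate_left(4, 7, k=3)): [B, A, G, H, J, E, F, C, D, I]
After 2 (rotate_left(4, 7, k=1)): [B, A, G, H, E, F, C, J, D, I]
After 3 (rotate_left(3, 6, k=2)): [B, A, G, F, C, H, E, J, D, I]
After 4 (swap(7, 1)): [B, J, G, F, C, H, E, A, D, I]
After 5 (reverse(3, 6)): [B, J, G, E, H, C, F, A, D, I]
After 6 (swap(5, 1)): [B, C, G, E, H, J, F, A, D, I]
After 7 (reverse(7, 8)): [B, C, G, E, H, J, F, D, A, I]
After 8 (reverse(1, 8)): [B, A, D, F, J, H, E, G, C, I]
After 9 (swap(1, 9)): [B, I, D, F, J, H, E, G, C, A]
After 10 (reverse(2, 7)): [B, I, G, E, H, J, F, D, C, A]

Answer: 2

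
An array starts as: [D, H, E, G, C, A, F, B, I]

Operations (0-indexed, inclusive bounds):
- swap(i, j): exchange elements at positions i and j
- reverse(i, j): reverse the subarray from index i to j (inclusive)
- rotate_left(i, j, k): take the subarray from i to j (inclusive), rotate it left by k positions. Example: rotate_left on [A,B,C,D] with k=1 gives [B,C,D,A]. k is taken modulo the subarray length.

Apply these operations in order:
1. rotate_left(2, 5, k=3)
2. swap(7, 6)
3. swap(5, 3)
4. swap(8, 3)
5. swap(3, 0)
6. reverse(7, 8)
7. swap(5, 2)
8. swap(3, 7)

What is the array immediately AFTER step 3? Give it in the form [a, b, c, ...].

After 1 (rotate_left(2, 5, k=3)): [D, H, A, E, G, C, F, B, I]
After 2 (swap(7, 6)): [D, H, A, E, G, C, B, F, I]
After 3 (swap(5, 3)): [D, H, A, C, G, E, B, F, I]

Answer: [D, H, A, C, G, E, B, F, I]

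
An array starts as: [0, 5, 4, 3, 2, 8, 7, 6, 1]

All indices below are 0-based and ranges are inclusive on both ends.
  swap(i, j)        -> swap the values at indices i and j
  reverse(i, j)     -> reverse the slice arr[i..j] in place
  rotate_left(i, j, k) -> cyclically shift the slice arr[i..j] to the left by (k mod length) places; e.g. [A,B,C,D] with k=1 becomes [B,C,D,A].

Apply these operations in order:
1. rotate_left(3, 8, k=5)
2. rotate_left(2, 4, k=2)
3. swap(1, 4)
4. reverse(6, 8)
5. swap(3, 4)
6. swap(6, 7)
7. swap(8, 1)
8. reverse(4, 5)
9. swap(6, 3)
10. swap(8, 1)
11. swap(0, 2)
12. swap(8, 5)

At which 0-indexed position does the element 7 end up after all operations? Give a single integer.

Answer: 3

Derivation:
After 1 (rotate_left(3, 8, k=5)): [0, 5, 4, 1, 3, 2, 8, 7, 6]
After 2 (rotate_left(2, 4, k=2)): [0, 5, 3, 4, 1, 2, 8, 7, 6]
After 3 (swap(1, 4)): [0, 1, 3, 4, 5, 2, 8, 7, 6]
After 4 (reverse(6, 8)): [0, 1, 3, 4, 5, 2, 6, 7, 8]
After 5 (swap(3, 4)): [0, 1, 3, 5, 4, 2, 6, 7, 8]
After 6 (swap(6, 7)): [0, 1, 3, 5, 4, 2, 7, 6, 8]
After 7 (swap(8, 1)): [0, 8, 3, 5, 4, 2, 7, 6, 1]
After 8 (reverse(4, 5)): [0, 8, 3, 5, 2, 4, 7, 6, 1]
After 9 (swap(6, 3)): [0, 8, 3, 7, 2, 4, 5, 6, 1]
After 10 (swap(8, 1)): [0, 1, 3, 7, 2, 4, 5, 6, 8]
After 11 (swap(0, 2)): [3, 1, 0, 7, 2, 4, 5, 6, 8]
After 12 (swap(8, 5)): [3, 1, 0, 7, 2, 8, 5, 6, 4]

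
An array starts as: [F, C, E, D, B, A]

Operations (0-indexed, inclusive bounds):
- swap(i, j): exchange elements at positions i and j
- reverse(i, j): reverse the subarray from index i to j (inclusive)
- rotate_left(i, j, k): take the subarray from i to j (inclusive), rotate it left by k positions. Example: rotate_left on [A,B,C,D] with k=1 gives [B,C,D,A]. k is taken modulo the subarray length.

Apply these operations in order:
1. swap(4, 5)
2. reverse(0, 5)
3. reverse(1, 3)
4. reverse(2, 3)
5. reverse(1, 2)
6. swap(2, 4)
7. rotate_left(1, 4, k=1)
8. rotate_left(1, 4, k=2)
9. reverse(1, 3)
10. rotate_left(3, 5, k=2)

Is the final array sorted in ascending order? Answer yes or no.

Answer: no

Derivation:
After 1 (swap(4, 5)): [F, C, E, D, A, B]
After 2 (reverse(0, 5)): [B, A, D, E, C, F]
After 3 (reverse(1, 3)): [B, E, D, A, C, F]
After 4 (reverse(2, 3)): [B, E, A, D, C, F]
After 5 (reverse(1, 2)): [B, A, E, D, C, F]
After 6 (swap(2, 4)): [B, A, C, D, E, F]
After 7 (rotate_left(1, 4, k=1)): [B, C, D, E, A, F]
After 8 (rotate_left(1, 4, k=2)): [B, E, A, C, D, F]
After 9 (reverse(1, 3)): [B, C, A, E, D, F]
After 10 (rotate_left(3, 5, k=2)): [B, C, A, F, E, D]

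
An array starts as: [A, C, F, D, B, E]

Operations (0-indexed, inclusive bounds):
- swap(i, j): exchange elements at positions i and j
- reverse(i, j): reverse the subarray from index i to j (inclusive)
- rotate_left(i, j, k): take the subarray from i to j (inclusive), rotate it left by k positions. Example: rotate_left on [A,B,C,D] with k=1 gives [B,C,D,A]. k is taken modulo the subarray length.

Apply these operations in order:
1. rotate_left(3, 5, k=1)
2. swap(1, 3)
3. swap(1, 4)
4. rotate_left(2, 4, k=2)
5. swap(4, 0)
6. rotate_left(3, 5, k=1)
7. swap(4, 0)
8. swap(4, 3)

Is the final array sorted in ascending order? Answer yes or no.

After 1 (rotate_left(3, 5, k=1)): [A, C, F, B, E, D]
After 2 (swap(1, 3)): [A, B, F, C, E, D]
After 3 (swap(1, 4)): [A, E, F, C, B, D]
After 4 (rotate_left(2, 4, k=2)): [A, E, B, F, C, D]
After 5 (swap(4, 0)): [C, E, B, F, A, D]
After 6 (rotate_left(3, 5, k=1)): [C, E, B, A, D, F]
After 7 (swap(4, 0)): [D, E, B, A, C, F]
After 8 (swap(4, 3)): [D, E, B, C, A, F]

Answer: no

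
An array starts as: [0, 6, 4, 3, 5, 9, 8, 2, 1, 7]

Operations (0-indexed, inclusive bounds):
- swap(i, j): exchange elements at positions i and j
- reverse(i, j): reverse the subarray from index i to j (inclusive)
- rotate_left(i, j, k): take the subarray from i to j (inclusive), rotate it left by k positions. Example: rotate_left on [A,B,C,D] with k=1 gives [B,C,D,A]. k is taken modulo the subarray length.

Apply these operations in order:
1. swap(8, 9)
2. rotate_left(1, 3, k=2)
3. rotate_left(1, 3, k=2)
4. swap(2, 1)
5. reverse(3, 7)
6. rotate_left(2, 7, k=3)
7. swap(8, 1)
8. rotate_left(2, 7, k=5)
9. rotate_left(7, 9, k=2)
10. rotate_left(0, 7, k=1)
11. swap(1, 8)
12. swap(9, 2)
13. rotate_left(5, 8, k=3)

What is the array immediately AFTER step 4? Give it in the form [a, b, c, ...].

Answer: [0, 3, 4, 6, 5, 9, 8, 2, 7, 1]

Derivation:
After 1 (swap(8, 9)): [0, 6, 4, 3, 5, 9, 8, 2, 7, 1]
After 2 (rotate_left(1, 3, k=2)): [0, 3, 6, 4, 5, 9, 8, 2, 7, 1]
After 3 (rotate_left(1, 3, k=2)): [0, 4, 3, 6, 5, 9, 8, 2, 7, 1]
After 4 (swap(2, 1)): [0, 3, 4, 6, 5, 9, 8, 2, 7, 1]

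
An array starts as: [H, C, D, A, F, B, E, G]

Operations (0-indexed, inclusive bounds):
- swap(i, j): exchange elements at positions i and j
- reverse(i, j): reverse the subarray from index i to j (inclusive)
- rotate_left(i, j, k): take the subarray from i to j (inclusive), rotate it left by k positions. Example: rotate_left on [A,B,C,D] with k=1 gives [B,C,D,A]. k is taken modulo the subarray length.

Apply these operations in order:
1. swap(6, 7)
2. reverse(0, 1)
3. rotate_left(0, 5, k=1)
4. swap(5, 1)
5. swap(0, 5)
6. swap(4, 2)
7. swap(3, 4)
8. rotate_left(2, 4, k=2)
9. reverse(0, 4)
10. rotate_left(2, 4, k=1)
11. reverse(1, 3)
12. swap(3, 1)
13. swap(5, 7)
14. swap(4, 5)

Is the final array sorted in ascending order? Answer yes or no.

Answer: yes

Derivation:
After 1 (swap(6, 7)): [H, C, D, A, F, B, G, E]
After 2 (reverse(0, 1)): [C, H, D, A, F, B, G, E]
After 3 (rotate_left(0, 5, k=1)): [H, D, A, F, B, C, G, E]
After 4 (swap(5, 1)): [H, C, A, F, B, D, G, E]
After 5 (swap(0, 5)): [D, C, A, F, B, H, G, E]
After 6 (swap(4, 2)): [D, C, B, F, A, H, G, E]
After 7 (swap(3, 4)): [D, C, B, A, F, H, G, E]
After 8 (rotate_left(2, 4, k=2)): [D, C, F, B, A, H, G, E]
After 9 (reverse(0, 4)): [A, B, F, C, D, H, G, E]
After 10 (rotate_left(2, 4, k=1)): [A, B, C, D, F, H, G, E]
After 11 (reverse(1, 3)): [A, D, C, B, F, H, G, E]
After 12 (swap(3, 1)): [A, B, C, D, F, H, G, E]
After 13 (swap(5, 7)): [A, B, C, D, F, E, G, H]
After 14 (swap(4, 5)): [A, B, C, D, E, F, G, H]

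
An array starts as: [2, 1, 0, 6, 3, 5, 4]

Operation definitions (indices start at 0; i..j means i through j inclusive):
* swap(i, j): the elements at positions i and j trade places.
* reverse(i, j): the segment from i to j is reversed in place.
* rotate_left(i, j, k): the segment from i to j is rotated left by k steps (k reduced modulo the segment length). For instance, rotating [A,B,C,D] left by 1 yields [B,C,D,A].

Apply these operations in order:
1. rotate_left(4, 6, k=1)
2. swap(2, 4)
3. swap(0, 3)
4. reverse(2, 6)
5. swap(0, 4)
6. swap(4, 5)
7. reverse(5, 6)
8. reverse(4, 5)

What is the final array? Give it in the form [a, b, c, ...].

After 1 (rotate_left(4, 6, k=1)): [2, 1, 0, 6, 5, 4, 3]
After 2 (swap(2, 4)): [2, 1, 5, 6, 0, 4, 3]
After 3 (swap(0, 3)): [6, 1, 5, 2, 0, 4, 3]
After 4 (reverse(2, 6)): [6, 1, 3, 4, 0, 2, 5]
After 5 (swap(0, 4)): [0, 1, 3, 4, 6, 2, 5]
After 6 (swap(4, 5)): [0, 1, 3, 4, 2, 6, 5]
After 7 (reverse(5, 6)): [0, 1, 3, 4, 2, 5, 6]
After 8 (reverse(4, 5)): [0, 1, 3, 4, 5, 2, 6]

Answer: [0, 1, 3, 4, 5, 2, 6]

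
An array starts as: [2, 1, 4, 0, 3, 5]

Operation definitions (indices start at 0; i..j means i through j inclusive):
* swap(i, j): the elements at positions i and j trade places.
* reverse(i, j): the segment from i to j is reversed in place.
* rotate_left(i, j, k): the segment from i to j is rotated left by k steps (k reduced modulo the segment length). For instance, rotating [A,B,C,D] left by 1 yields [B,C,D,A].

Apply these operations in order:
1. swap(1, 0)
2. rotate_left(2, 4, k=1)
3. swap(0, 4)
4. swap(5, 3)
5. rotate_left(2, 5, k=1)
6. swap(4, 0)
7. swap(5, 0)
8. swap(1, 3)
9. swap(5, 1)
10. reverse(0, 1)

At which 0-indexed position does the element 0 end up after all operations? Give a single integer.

After 1 (swap(1, 0)): [1, 2, 4, 0, 3, 5]
After 2 (rotate_left(2, 4, k=1)): [1, 2, 0, 3, 4, 5]
After 3 (swap(0, 4)): [4, 2, 0, 3, 1, 5]
After 4 (swap(5, 3)): [4, 2, 0, 5, 1, 3]
After 5 (rotate_left(2, 5, k=1)): [4, 2, 5, 1, 3, 0]
After 6 (swap(4, 0)): [3, 2, 5, 1, 4, 0]
After 7 (swap(5, 0)): [0, 2, 5, 1, 4, 3]
After 8 (swap(1, 3)): [0, 1, 5, 2, 4, 3]
After 9 (swap(5, 1)): [0, 3, 5, 2, 4, 1]
After 10 (reverse(0, 1)): [3, 0, 5, 2, 4, 1]

Answer: 1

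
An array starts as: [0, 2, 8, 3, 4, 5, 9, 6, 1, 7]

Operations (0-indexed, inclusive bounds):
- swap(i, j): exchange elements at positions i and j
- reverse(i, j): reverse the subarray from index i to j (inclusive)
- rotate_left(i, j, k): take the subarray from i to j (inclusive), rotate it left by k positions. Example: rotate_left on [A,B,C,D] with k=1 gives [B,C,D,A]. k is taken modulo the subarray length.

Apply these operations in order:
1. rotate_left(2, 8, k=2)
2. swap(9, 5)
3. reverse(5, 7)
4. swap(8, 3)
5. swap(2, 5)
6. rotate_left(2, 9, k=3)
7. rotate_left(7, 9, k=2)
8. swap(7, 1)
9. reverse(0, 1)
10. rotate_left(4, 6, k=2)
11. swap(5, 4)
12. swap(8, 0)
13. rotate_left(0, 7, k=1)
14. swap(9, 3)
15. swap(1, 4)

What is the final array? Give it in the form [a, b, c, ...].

Answer: [0, 6, 1, 3, 4, 5, 2, 8, 9, 7]

Derivation:
After 1 (rotate_left(2, 8, k=2)): [0, 2, 4, 5, 9, 6, 1, 8, 3, 7]
After 2 (swap(9, 5)): [0, 2, 4, 5, 9, 7, 1, 8, 3, 6]
After 3 (reverse(5, 7)): [0, 2, 4, 5, 9, 8, 1, 7, 3, 6]
After 4 (swap(8, 3)): [0, 2, 4, 3, 9, 8, 1, 7, 5, 6]
After 5 (swap(2, 5)): [0, 2, 8, 3, 9, 4, 1, 7, 5, 6]
After 6 (rotate_left(2, 9, k=3)): [0, 2, 4, 1, 7, 5, 6, 8, 3, 9]
After 7 (rotate_left(7, 9, k=2)): [0, 2, 4, 1, 7, 5, 6, 9, 8, 3]
After 8 (swap(7, 1)): [0, 9, 4, 1, 7, 5, 6, 2, 8, 3]
After 9 (reverse(0, 1)): [9, 0, 4, 1, 7, 5, 6, 2, 8, 3]
After 10 (rotate_left(4, 6, k=2)): [9, 0, 4, 1, 6, 7, 5, 2, 8, 3]
After 11 (swap(5, 4)): [9, 0, 4, 1, 7, 6, 5, 2, 8, 3]
After 12 (swap(8, 0)): [8, 0, 4, 1, 7, 6, 5, 2, 9, 3]
After 13 (rotate_left(0, 7, k=1)): [0, 4, 1, 7, 6, 5, 2, 8, 9, 3]
After 14 (swap(9, 3)): [0, 4, 1, 3, 6, 5, 2, 8, 9, 7]
After 15 (swap(1, 4)): [0, 6, 1, 3, 4, 5, 2, 8, 9, 7]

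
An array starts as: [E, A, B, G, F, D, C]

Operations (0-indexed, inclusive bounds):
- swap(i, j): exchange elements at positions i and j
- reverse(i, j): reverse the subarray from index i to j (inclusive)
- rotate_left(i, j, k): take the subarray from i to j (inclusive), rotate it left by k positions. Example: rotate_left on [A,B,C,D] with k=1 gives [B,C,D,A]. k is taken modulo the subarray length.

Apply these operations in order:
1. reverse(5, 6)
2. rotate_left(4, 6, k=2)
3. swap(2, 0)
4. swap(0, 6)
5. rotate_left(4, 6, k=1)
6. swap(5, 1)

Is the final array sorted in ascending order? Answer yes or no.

Answer: no

Derivation:
After 1 (reverse(5, 6)): [E, A, B, G, F, C, D]
After 2 (rotate_left(4, 6, k=2)): [E, A, B, G, D, F, C]
After 3 (swap(2, 0)): [B, A, E, G, D, F, C]
After 4 (swap(0, 6)): [C, A, E, G, D, F, B]
After 5 (rotate_left(4, 6, k=1)): [C, A, E, G, F, B, D]
After 6 (swap(5, 1)): [C, B, E, G, F, A, D]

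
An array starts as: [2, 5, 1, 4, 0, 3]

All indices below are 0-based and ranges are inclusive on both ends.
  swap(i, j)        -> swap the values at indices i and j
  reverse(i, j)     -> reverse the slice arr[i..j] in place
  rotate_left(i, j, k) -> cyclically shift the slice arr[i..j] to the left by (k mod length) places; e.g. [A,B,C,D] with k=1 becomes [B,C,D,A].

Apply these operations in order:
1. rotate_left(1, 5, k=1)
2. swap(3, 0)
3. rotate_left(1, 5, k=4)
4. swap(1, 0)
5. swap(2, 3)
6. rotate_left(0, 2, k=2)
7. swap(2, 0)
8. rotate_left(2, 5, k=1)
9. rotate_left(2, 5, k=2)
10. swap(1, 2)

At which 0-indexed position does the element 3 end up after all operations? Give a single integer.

After 1 (rotate_left(1, 5, k=1)): [2, 1, 4, 0, 3, 5]
After 2 (swap(3, 0)): [0, 1, 4, 2, 3, 5]
After 3 (rotate_left(1, 5, k=4)): [0, 5, 1, 4, 2, 3]
After 4 (swap(1, 0)): [5, 0, 1, 4, 2, 3]
After 5 (swap(2, 3)): [5, 0, 4, 1, 2, 3]
After 6 (rotate_left(0, 2, k=2)): [4, 5, 0, 1, 2, 3]
After 7 (swap(2, 0)): [0, 5, 4, 1, 2, 3]
After 8 (rotate_left(2, 5, k=1)): [0, 5, 1, 2, 3, 4]
After 9 (rotate_left(2, 5, k=2)): [0, 5, 3, 4, 1, 2]
After 10 (swap(1, 2)): [0, 3, 5, 4, 1, 2]

Answer: 1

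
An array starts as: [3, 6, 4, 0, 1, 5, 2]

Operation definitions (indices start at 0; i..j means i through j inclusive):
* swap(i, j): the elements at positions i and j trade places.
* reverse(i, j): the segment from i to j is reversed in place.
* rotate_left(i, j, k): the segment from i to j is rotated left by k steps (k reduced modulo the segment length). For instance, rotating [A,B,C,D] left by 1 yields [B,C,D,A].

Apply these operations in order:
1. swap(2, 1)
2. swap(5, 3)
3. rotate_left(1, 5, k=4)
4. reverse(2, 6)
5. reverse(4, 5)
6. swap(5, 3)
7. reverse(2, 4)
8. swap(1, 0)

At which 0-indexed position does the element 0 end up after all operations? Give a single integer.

After 1 (swap(2, 1)): [3, 4, 6, 0, 1, 5, 2]
After 2 (swap(5, 3)): [3, 4, 6, 5, 1, 0, 2]
After 3 (rotate_left(1, 5, k=4)): [3, 0, 4, 6, 5, 1, 2]
After 4 (reverse(2, 6)): [3, 0, 2, 1, 5, 6, 4]
After 5 (reverse(4, 5)): [3, 0, 2, 1, 6, 5, 4]
After 6 (swap(5, 3)): [3, 0, 2, 5, 6, 1, 4]
After 7 (reverse(2, 4)): [3, 0, 6, 5, 2, 1, 4]
After 8 (swap(1, 0)): [0, 3, 6, 5, 2, 1, 4]

Answer: 0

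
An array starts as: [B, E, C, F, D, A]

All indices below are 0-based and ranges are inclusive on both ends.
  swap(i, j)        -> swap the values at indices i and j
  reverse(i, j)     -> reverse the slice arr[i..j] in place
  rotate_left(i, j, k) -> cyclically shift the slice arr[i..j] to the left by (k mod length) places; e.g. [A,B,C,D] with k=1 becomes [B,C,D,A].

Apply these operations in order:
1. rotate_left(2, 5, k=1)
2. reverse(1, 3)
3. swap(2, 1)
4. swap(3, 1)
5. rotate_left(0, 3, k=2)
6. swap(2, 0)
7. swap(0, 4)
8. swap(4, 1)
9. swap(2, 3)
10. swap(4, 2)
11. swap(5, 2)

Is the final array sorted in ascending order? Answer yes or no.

Answer: yes

Derivation:
After 1 (rotate_left(2, 5, k=1)): [B, E, F, D, A, C]
After 2 (reverse(1, 3)): [B, D, F, E, A, C]
After 3 (swap(2, 1)): [B, F, D, E, A, C]
After 4 (swap(3, 1)): [B, E, D, F, A, C]
After 5 (rotate_left(0, 3, k=2)): [D, F, B, E, A, C]
After 6 (swap(2, 0)): [B, F, D, E, A, C]
After 7 (swap(0, 4)): [A, F, D, E, B, C]
After 8 (swap(4, 1)): [A, B, D, E, F, C]
After 9 (swap(2, 3)): [A, B, E, D, F, C]
After 10 (swap(4, 2)): [A, B, F, D, E, C]
After 11 (swap(5, 2)): [A, B, C, D, E, F]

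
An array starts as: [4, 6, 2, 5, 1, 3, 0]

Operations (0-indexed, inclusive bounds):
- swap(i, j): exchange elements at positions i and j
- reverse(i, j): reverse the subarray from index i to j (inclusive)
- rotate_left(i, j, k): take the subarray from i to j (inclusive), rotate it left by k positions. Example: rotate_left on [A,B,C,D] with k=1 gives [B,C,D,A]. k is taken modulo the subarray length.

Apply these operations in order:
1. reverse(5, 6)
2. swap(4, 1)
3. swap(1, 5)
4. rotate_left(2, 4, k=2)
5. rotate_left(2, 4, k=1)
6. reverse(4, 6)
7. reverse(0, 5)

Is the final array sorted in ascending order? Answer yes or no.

Answer: no

Derivation:
After 1 (reverse(5, 6)): [4, 6, 2, 5, 1, 0, 3]
After 2 (swap(4, 1)): [4, 1, 2, 5, 6, 0, 3]
After 3 (swap(1, 5)): [4, 0, 2, 5, 6, 1, 3]
After 4 (rotate_left(2, 4, k=2)): [4, 0, 6, 2, 5, 1, 3]
After 5 (rotate_left(2, 4, k=1)): [4, 0, 2, 5, 6, 1, 3]
After 6 (reverse(4, 6)): [4, 0, 2, 5, 3, 1, 6]
After 7 (reverse(0, 5)): [1, 3, 5, 2, 0, 4, 6]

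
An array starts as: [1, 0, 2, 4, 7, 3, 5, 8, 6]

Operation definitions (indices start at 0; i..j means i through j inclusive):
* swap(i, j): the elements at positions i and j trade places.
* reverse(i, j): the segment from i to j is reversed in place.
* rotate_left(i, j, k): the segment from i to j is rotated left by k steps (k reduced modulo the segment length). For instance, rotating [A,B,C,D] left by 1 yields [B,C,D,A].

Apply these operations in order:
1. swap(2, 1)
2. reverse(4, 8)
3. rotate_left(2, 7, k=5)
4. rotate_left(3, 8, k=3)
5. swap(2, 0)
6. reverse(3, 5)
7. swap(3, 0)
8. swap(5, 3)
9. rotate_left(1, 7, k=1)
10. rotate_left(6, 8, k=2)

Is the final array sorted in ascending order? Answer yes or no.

After 1 (swap(2, 1)): [1, 2, 0, 4, 7, 3, 5, 8, 6]
After 2 (reverse(4, 8)): [1, 2, 0, 4, 6, 8, 5, 3, 7]
After 3 (rotate_left(2, 7, k=5)): [1, 2, 3, 0, 4, 6, 8, 5, 7]
After 4 (rotate_left(3, 8, k=3)): [1, 2, 3, 8, 5, 7, 0, 4, 6]
After 5 (swap(2, 0)): [3, 2, 1, 8, 5, 7, 0, 4, 6]
After 6 (reverse(3, 5)): [3, 2, 1, 7, 5, 8, 0, 4, 6]
After 7 (swap(3, 0)): [7, 2, 1, 3, 5, 8, 0, 4, 6]
After 8 (swap(5, 3)): [7, 2, 1, 8, 5, 3, 0, 4, 6]
After 9 (rotate_left(1, 7, k=1)): [7, 1, 8, 5, 3, 0, 4, 2, 6]
After 10 (rotate_left(6, 8, k=2)): [7, 1, 8, 5, 3, 0, 6, 4, 2]

Answer: no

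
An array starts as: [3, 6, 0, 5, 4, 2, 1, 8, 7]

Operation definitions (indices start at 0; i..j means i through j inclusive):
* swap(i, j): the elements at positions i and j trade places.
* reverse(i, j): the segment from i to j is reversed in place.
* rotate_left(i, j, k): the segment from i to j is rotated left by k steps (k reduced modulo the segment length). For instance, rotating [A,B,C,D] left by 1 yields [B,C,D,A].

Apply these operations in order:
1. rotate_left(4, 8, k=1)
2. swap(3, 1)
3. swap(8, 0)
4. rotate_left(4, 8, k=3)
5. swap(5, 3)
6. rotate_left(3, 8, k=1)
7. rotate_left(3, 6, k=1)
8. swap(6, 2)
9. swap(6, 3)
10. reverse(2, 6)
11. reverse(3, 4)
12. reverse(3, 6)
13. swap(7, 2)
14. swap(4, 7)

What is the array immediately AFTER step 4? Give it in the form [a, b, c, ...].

After 1 (rotate_left(4, 8, k=1)): [3, 6, 0, 5, 2, 1, 8, 7, 4]
After 2 (swap(3, 1)): [3, 5, 0, 6, 2, 1, 8, 7, 4]
After 3 (swap(8, 0)): [4, 5, 0, 6, 2, 1, 8, 7, 3]
After 4 (rotate_left(4, 8, k=3)): [4, 5, 0, 6, 7, 3, 2, 1, 8]

Answer: [4, 5, 0, 6, 7, 3, 2, 1, 8]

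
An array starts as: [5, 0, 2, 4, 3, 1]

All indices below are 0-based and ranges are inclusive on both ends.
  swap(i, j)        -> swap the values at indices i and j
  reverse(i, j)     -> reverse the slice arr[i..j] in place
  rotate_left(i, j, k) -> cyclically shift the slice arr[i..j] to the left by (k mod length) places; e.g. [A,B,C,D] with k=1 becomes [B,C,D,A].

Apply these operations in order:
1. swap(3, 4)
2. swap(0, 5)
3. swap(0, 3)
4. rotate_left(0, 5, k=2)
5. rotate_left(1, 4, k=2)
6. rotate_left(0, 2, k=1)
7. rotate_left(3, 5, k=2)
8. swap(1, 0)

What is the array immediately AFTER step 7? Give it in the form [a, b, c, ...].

After 1 (swap(3, 4)): [5, 0, 2, 3, 4, 1]
After 2 (swap(0, 5)): [1, 0, 2, 3, 4, 5]
After 3 (swap(0, 3)): [3, 0, 2, 1, 4, 5]
After 4 (rotate_left(0, 5, k=2)): [2, 1, 4, 5, 3, 0]
After 5 (rotate_left(1, 4, k=2)): [2, 5, 3, 1, 4, 0]
After 6 (rotate_left(0, 2, k=1)): [5, 3, 2, 1, 4, 0]
After 7 (rotate_left(3, 5, k=2)): [5, 3, 2, 0, 1, 4]

Answer: [5, 3, 2, 0, 1, 4]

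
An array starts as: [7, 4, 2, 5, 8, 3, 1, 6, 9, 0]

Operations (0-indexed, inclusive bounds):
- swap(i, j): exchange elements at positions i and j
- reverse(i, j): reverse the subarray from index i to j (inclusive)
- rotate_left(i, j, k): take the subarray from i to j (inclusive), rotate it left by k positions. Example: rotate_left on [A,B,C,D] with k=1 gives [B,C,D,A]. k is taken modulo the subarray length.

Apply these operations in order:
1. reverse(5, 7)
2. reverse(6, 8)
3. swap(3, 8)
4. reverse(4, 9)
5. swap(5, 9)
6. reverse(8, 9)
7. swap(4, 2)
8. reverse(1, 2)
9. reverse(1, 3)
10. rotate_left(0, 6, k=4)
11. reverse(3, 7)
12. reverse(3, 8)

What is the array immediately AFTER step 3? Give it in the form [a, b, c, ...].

Answer: [7, 4, 2, 1, 8, 6, 9, 3, 5, 0]

Derivation:
After 1 (reverse(5, 7)): [7, 4, 2, 5, 8, 6, 1, 3, 9, 0]
After 2 (reverse(6, 8)): [7, 4, 2, 5, 8, 6, 9, 3, 1, 0]
After 3 (swap(3, 8)): [7, 4, 2, 1, 8, 6, 9, 3, 5, 0]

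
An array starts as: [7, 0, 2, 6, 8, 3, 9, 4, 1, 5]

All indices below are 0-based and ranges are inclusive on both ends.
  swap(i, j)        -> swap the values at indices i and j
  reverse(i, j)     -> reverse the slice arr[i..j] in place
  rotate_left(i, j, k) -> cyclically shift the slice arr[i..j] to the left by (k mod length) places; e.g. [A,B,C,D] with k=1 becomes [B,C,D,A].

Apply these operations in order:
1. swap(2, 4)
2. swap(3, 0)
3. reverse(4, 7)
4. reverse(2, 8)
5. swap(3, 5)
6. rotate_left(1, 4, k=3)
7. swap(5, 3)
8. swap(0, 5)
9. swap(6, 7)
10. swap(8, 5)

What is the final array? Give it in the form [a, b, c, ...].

Answer: [1, 3, 0, 2, 9, 8, 7, 4, 6, 5]

Derivation:
After 1 (swap(2, 4)): [7, 0, 8, 6, 2, 3, 9, 4, 1, 5]
After 2 (swap(3, 0)): [6, 0, 8, 7, 2, 3, 9, 4, 1, 5]
After 3 (reverse(4, 7)): [6, 0, 8, 7, 4, 9, 3, 2, 1, 5]
After 4 (reverse(2, 8)): [6, 0, 1, 2, 3, 9, 4, 7, 8, 5]
After 5 (swap(3, 5)): [6, 0, 1, 9, 3, 2, 4, 7, 8, 5]
After 6 (rotate_left(1, 4, k=3)): [6, 3, 0, 1, 9, 2, 4, 7, 8, 5]
After 7 (swap(5, 3)): [6, 3, 0, 2, 9, 1, 4, 7, 8, 5]
After 8 (swap(0, 5)): [1, 3, 0, 2, 9, 6, 4, 7, 8, 5]
After 9 (swap(6, 7)): [1, 3, 0, 2, 9, 6, 7, 4, 8, 5]
After 10 (swap(8, 5)): [1, 3, 0, 2, 9, 8, 7, 4, 6, 5]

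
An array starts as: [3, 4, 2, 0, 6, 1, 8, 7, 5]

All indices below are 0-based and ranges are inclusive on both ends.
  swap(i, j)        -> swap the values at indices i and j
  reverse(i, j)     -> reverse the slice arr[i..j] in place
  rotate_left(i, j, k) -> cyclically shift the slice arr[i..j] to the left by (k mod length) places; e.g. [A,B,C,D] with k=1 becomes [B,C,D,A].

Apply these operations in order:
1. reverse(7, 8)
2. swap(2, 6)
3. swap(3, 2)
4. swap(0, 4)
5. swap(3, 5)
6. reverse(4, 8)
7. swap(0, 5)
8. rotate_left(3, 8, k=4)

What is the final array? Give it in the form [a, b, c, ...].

Answer: [5, 4, 0, 8, 3, 1, 7, 6, 2]

Derivation:
After 1 (reverse(7, 8)): [3, 4, 2, 0, 6, 1, 8, 5, 7]
After 2 (swap(2, 6)): [3, 4, 8, 0, 6, 1, 2, 5, 7]
After 3 (swap(3, 2)): [3, 4, 0, 8, 6, 1, 2, 5, 7]
After 4 (swap(0, 4)): [6, 4, 0, 8, 3, 1, 2, 5, 7]
After 5 (swap(3, 5)): [6, 4, 0, 1, 3, 8, 2, 5, 7]
After 6 (reverse(4, 8)): [6, 4, 0, 1, 7, 5, 2, 8, 3]
After 7 (swap(0, 5)): [5, 4, 0, 1, 7, 6, 2, 8, 3]
After 8 (rotate_left(3, 8, k=4)): [5, 4, 0, 8, 3, 1, 7, 6, 2]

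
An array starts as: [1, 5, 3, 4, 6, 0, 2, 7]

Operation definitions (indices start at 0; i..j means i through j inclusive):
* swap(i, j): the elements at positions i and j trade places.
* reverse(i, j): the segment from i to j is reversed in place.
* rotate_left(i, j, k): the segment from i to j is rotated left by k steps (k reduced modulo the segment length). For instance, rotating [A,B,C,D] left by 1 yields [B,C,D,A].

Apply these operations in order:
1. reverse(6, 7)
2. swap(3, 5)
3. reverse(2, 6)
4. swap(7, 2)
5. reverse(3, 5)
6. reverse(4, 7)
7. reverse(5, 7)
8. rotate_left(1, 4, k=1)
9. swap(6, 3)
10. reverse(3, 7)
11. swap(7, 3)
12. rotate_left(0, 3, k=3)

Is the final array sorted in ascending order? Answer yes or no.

After 1 (reverse(6, 7)): [1, 5, 3, 4, 6, 0, 7, 2]
After 2 (swap(3, 5)): [1, 5, 3, 0, 6, 4, 7, 2]
After 3 (reverse(2, 6)): [1, 5, 7, 4, 6, 0, 3, 2]
After 4 (swap(7, 2)): [1, 5, 2, 4, 6, 0, 3, 7]
After 5 (reverse(3, 5)): [1, 5, 2, 0, 6, 4, 3, 7]
After 6 (reverse(4, 7)): [1, 5, 2, 0, 7, 3, 4, 6]
After 7 (reverse(5, 7)): [1, 5, 2, 0, 7, 6, 4, 3]
After 8 (rotate_left(1, 4, k=1)): [1, 2, 0, 7, 5, 6, 4, 3]
After 9 (swap(6, 3)): [1, 2, 0, 4, 5, 6, 7, 3]
After 10 (reverse(3, 7)): [1, 2, 0, 3, 7, 6, 5, 4]
After 11 (swap(7, 3)): [1, 2, 0, 4, 7, 6, 5, 3]
After 12 (rotate_left(0, 3, k=3)): [4, 1, 2, 0, 7, 6, 5, 3]

Answer: no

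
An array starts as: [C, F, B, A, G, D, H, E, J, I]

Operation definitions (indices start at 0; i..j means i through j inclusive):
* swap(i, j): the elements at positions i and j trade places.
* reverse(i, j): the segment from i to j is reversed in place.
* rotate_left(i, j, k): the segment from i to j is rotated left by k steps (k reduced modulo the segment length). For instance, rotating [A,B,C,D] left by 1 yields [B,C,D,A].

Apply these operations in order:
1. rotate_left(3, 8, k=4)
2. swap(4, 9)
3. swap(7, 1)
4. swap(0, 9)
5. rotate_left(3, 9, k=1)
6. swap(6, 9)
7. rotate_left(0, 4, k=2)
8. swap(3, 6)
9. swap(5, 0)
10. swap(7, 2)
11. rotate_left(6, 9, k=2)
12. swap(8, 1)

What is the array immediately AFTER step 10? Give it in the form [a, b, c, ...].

After 1 (rotate_left(3, 8, k=4)): [C, F, B, E, J, A, G, D, H, I]
After 2 (swap(4, 9)): [C, F, B, E, I, A, G, D, H, J]
After 3 (swap(7, 1)): [C, D, B, E, I, A, G, F, H, J]
After 4 (swap(0, 9)): [J, D, B, E, I, A, G, F, H, C]
After 5 (rotate_left(3, 9, k=1)): [J, D, B, I, A, G, F, H, C, E]
After 6 (swap(6, 9)): [J, D, B, I, A, G, E, H, C, F]
After 7 (rotate_left(0, 4, k=2)): [B, I, A, J, D, G, E, H, C, F]
After 8 (swap(3, 6)): [B, I, A, E, D, G, J, H, C, F]
After 9 (swap(5, 0)): [G, I, A, E, D, B, J, H, C, F]
After 10 (swap(7, 2)): [G, I, H, E, D, B, J, A, C, F]

Answer: [G, I, H, E, D, B, J, A, C, F]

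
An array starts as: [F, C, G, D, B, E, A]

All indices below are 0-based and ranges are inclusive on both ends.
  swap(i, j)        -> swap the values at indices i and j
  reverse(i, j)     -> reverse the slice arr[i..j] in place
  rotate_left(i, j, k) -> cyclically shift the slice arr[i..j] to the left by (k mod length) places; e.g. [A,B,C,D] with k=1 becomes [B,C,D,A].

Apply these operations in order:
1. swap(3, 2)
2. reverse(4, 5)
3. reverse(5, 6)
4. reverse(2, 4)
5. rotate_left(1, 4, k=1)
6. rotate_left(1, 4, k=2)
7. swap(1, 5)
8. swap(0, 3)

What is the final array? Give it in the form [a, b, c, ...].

After 1 (swap(3, 2)): [F, C, D, G, B, E, A]
After 2 (reverse(4, 5)): [F, C, D, G, E, B, A]
After 3 (reverse(5, 6)): [F, C, D, G, E, A, B]
After 4 (reverse(2, 4)): [F, C, E, G, D, A, B]
After 5 (rotate_left(1, 4, k=1)): [F, E, G, D, C, A, B]
After 6 (rotate_left(1, 4, k=2)): [F, D, C, E, G, A, B]
After 7 (swap(1, 5)): [F, A, C, E, G, D, B]
After 8 (swap(0, 3)): [E, A, C, F, G, D, B]

Answer: [E, A, C, F, G, D, B]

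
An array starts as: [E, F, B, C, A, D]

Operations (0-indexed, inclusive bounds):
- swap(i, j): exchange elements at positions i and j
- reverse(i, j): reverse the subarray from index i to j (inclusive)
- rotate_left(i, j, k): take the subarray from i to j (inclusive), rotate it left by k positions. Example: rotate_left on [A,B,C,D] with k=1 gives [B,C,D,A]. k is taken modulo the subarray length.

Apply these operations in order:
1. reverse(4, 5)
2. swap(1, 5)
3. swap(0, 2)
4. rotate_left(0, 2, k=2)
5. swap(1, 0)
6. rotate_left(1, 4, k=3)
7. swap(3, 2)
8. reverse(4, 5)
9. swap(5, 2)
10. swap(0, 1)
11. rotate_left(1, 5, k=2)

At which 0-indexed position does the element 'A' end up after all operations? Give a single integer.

Answer: 3

Derivation:
After 1 (reverse(4, 5)): [E, F, B, C, D, A]
After 2 (swap(1, 5)): [E, A, B, C, D, F]
After 3 (swap(0, 2)): [B, A, E, C, D, F]
After 4 (rotate_left(0, 2, k=2)): [E, B, A, C, D, F]
After 5 (swap(1, 0)): [B, E, A, C, D, F]
After 6 (rotate_left(1, 4, k=3)): [B, D, E, A, C, F]
After 7 (swap(3, 2)): [B, D, A, E, C, F]
After 8 (reverse(4, 5)): [B, D, A, E, F, C]
After 9 (swap(5, 2)): [B, D, C, E, F, A]
After 10 (swap(0, 1)): [D, B, C, E, F, A]
After 11 (rotate_left(1, 5, k=2)): [D, E, F, A, B, C]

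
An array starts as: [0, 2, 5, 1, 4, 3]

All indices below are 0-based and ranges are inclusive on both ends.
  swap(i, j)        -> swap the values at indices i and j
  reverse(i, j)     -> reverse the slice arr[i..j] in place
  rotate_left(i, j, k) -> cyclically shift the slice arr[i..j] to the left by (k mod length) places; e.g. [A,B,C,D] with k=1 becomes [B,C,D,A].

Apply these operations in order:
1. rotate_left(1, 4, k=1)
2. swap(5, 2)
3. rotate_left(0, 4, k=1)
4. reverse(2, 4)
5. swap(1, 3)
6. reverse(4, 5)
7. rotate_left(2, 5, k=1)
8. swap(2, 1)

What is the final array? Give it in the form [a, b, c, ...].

After 1 (rotate_left(1, 4, k=1)): [0, 5, 1, 4, 2, 3]
After 2 (swap(5, 2)): [0, 5, 3, 4, 2, 1]
After 3 (rotate_left(0, 4, k=1)): [5, 3, 4, 2, 0, 1]
After 4 (reverse(2, 4)): [5, 3, 0, 2, 4, 1]
After 5 (swap(1, 3)): [5, 2, 0, 3, 4, 1]
After 6 (reverse(4, 5)): [5, 2, 0, 3, 1, 4]
After 7 (rotate_left(2, 5, k=1)): [5, 2, 3, 1, 4, 0]
After 8 (swap(2, 1)): [5, 3, 2, 1, 4, 0]

Answer: [5, 3, 2, 1, 4, 0]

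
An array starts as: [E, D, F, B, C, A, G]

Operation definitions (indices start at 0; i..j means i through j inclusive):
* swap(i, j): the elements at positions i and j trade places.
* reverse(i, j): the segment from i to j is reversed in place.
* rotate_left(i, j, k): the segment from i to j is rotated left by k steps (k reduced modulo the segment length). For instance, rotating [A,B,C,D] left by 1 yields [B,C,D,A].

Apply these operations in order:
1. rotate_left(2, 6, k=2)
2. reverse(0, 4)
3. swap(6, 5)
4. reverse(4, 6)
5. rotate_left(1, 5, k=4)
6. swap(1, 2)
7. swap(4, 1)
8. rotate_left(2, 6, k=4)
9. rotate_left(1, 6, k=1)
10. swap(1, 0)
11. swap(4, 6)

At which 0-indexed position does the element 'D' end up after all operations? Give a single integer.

Answer: 4

Derivation:
After 1 (rotate_left(2, 6, k=2)): [E, D, C, A, G, F, B]
After 2 (reverse(0, 4)): [G, A, C, D, E, F, B]
After 3 (swap(6, 5)): [G, A, C, D, E, B, F]
After 4 (reverse(4, 6)): [G, A, C, D, F, B, E]
After 5 (rotate_left(1, 5, k=4)): [G, B, A, C, D, F, E]
After 6 (swap(1, 2)): [G, A, B, C, D, F, E]
After 7 (swap(4, 1)): [G, D, B, C, A, F, E]
After 8 (rotate_left(2, 6, k=4)): [G, D, E, B, C, A, F]
After 9 (rotate_left(1, 6, k=1)): [G, E, B, C, A, F, D]
After 10 (swap(1, 0)): [E, G, B, C, A, F, D]
After 11 (swap(4, 6)): [E, G, B, C, D, F, A]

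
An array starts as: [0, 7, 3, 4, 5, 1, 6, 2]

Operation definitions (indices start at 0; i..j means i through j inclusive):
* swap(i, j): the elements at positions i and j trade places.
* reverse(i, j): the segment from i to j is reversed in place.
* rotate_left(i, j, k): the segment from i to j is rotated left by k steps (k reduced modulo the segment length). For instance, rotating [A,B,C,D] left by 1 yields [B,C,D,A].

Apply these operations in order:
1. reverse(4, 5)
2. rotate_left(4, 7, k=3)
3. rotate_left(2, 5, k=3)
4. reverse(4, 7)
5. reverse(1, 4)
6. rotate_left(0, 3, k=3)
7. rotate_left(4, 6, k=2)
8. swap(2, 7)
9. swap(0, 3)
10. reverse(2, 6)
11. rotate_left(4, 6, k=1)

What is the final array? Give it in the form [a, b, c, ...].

After 1 (reverse(4, 5)): [0, 7, 3, 4, 1, 5, 6, 2]
After 2 (rotate_left(4, 7, k=3)): [0, 7, 3, 4, 2, 1, 5, 6]
After 3 (rotate_left(2, 5, k=3)): [0, 7, 1, 3, 4, 2, 5, 6]
After 4 (reverse(4, 7)): [0, 7, 1, 3, 6, 5, 2, 4]
After 5 (reverse(1, 4)): [0, 6, 3, 1, 7, 5, 2, 4]
After 6 (rotate_left(0, 3, k=3)): [1, 0, 6, 3, 7, 5, 2, 4]
After 7 (rotate_left(4, 6, k=2)): [1, 0, 6, 3, 2, 7, 5, 4]
After 8 (swap(2, 7)): [1, 0, 4, 3, 2, 7, 5, 6]
After 9 (swap(0, 3)): [3, 0, 4, 1, 2, 7, 5, 6]
After 10 (reverse(2, 6)): [3, 0, 5, 7, 2, 1, 4, 6]
After 11 (rotate_left(4, 6, k=1)): [3, 0, 5, 7, 1, 4, 2, 6]

Answer: [3, 0, 5, 7, 1, 4, 2, 6]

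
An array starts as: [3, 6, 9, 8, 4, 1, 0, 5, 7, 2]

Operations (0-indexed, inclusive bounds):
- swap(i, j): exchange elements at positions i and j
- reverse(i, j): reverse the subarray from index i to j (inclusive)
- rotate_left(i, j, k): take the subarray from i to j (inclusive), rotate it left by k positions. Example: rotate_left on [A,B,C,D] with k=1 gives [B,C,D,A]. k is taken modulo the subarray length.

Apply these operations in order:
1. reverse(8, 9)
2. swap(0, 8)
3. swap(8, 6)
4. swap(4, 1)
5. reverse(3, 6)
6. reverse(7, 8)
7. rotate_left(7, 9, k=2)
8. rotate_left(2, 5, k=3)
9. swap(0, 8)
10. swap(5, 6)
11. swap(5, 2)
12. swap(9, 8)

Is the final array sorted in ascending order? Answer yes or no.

After 1 (reverse(8, 9)): [3, 6, 9, 8, 4, 1, 0, 5, 2, 7]
After 2 (swap(0, 8)): [2, 6, 9, 8, 4, 1, 0, 5, 3, 7]
After 3 (swap(8, 6)): [2, 6, 9, 8, 4, 1, 3, 5, 0, 7]
After 4 (swap(4, 1)): [2, 4, 9, 8, 6, 1, 3, 5, 0, 7]
After 5 (reverse(3, 6)): [2, 4, 9, 3, 1, 6, 8, 5, 0, 7]
After 6 (reverse(7, 8)): [2, 4, 9, 3, 1, 6, 8, 0, 5, 7]
After 7 (rotate_left(7, 9, k=2)): [2, 4, 9, 3, 1, 6, 8, 7, 0, 5]
After 8 (rotate_left(2, 5, k=3)): [2, 4, 6, 9, 3, 1, 8, 7, 0, 5]
After 9 (swap(0, 8)): [0, 4, 6, 9, 3, 1, 8, 7, 2, 5]
After 10 (swap(5, 6)): [0, 4, 6, 9, 3, 8, 1, 7, 2, 5]
After 11 (swap(5, 2)): [0, 4, 8, 9, 3, 6, 1, 7, 2, 5]
After 12 (swap(9, 8)): [0, 4, 8, 9, 3, 6, 1, 7, 5, 2]

Answer: no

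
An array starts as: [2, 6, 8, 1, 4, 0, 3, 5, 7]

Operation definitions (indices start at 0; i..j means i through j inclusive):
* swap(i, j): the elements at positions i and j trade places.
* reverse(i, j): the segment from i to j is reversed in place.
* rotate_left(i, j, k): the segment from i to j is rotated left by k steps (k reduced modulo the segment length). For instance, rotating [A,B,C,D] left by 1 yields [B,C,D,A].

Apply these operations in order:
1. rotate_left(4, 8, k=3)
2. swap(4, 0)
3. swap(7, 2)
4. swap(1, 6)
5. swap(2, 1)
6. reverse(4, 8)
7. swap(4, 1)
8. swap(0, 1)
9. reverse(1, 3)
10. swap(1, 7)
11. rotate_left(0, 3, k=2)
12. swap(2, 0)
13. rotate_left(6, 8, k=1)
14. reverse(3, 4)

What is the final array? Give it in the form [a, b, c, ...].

After 1 (rotate_left(4, 8, k=3)): [2, 6, 8, 1, 5, 7, 4, 0, 3]
After 2 (swap(4, 0)): [5, 6, 8, 1, 2, 7, 4, 0, 3]
After 3 (swap(7, 2)): [5, 6, 0, 1, 2, 7, 4, 8, 3]
After 4 (swap(1, 6)): [5, 4, 0, 1, 2, 7, 6, 8, 3]
After 5 (swap(2, 1)): [5, 0, 4, 1, 2, 7, 6, 8, 3]
After 6 (reverse(4, 8)): [5, 0, 4, 1, 3, 8, 6, 7, 2]
After 7 (swap(4, 1)): [5, 3, 4, 1, 0, 8, 6, 7, 2]
After 8 (swap(0, 1)): [3, 5, 4, 1, 0, 8, 6, 7, 2]
After 9 (reverse(1, 3)): [3, 1, 4, 5, 0, 8, 6, 7, 2]
After 10 (swap(1, 7)): [3, 7, 4, 5, 0, 8, 6, 1, 2]
After 11 (rotate_left(0, 3, k=2)): [4, 5, 3, 7, 0, 8, 6, 1, 2]
After 12 (swap(2, 0)): [3, 5, 4, 7, 0, 8, 6, 1, 2]
After 13 (rotate_left(6, 8, k=1)): [3, 5, 4, 7, 0, 8, 1, 2, 6]
After 14 (reverse(3, 4)): [3, 5, 4, 0, 7, 8, 1, 2, 6]

Answer: [3, 5, 4, 0, 7, 8, 1, 2, 6]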